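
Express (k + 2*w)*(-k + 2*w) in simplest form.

(2*w)**2 - (k)**2 = -k**2 + 4*w**2.

-k**2 + 4*w**2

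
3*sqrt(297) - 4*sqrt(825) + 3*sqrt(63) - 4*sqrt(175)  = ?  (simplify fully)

-11*sqrt(33) - 11*sqrt(7)

3*sqrt(297) = 9*sqrt(33); 4*sqrt(825) = 20*sqrt(33); 3*sqrt(63) = 9*sqrt(7); 4*sqrt(175) = 20*sqrt(7)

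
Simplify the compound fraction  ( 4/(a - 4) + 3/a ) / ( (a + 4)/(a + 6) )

(7*a² + 30*a - 72)/(a³ - 16*a)

Numerator: 4/(a - 4) + 3/a = (7*a - 12)/(a² - 4*a)
Denominator: (a + 4)/(a + 6) = (a + 4)/(a + 6)
Divide: ((7*a - 12)/(a² - 4*a)) · ((a + 6)/(a + 4)) = (7*a² + 30*a - 72)/(a³ - 16*a)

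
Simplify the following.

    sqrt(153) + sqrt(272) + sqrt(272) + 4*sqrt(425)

sqrt(153) = 3*sqrt(17); sqrt(272) = 4*sqrt(17); sqrt(272) = 4*sqrt(17); 4*sqrt(425) = 20*sqrt(17)
Combine: (3 + 4 + 4 + 20)·sqrt(17) = 31*sqrt(17)

31*sqrt(17)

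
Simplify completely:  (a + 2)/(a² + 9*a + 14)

1/(a + 7)

Factor: a² + 9*a + 14 = (a + 2)·(a + 7)
Cancel the common factor (a + 2).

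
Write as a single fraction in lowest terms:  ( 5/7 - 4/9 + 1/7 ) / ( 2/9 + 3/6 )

4/7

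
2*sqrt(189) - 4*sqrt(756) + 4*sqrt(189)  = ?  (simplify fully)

2*sqrt(189) = 6*sqrt(21); 4*sqrt(756) = 24*sqrt(21); 4*sqrt(189) = 12*sqrt(21)
Combine: (6 - 24 + 12)·sqrt(21) = -6*sqrt(21)

-6*sqrt(21)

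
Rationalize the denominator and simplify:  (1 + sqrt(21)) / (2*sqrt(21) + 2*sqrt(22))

Multiply numerator and denominator by -2*sqrt(22) + 2*sqrt(21).
Denominator becomes -4; numerator becomes -2*sqrt(462) - 2*sqrt(22) + 2*sqrt(21) + 42.

(-21 - sqrt(21) + sqrt(22) + sqrt(462))/2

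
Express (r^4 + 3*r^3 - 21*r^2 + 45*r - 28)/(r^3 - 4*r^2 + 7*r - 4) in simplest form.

Factor: r^4 + 3*r^3 - 21*r^2 + 45*r - 28 = (r + 7)*(r - 1)*(r^2 - 3*r + 4);  r^3 - 4*r^2 + 7*r - 4 = (r^2 - 3*r + 4)*(r - 1)
Cancel the common factors (r^2 - 3*r + 4), (r - 1).

r + 7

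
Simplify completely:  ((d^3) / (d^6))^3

Inside the bracket: (d^-3)
Raise to the power 3: (d^-9)

d^(-9)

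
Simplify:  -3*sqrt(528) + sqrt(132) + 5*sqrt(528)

10*sqrt(33)

3*sqrt(528) = 12*sqrt(33); sqrt(132) = 2*sqrt(33); 5*sqrt(528) = 20*sqrt(33)
Combine: (-12 + 2 + 20)·sqrt(33) = 10*sqrt(33)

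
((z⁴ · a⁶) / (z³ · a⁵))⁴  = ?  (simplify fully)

a⁴*z⁴

Inside the bracket: z¹ · a¹
Raise to the power 4: z⁴ · a⁴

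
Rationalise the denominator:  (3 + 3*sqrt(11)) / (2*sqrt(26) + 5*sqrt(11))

(-2*sqrt(286) - 2*sqrt(26) + 5*sqrt(11) + 55)/57

Multiply numerator and denominator by -2*sqrt(26) + 5*sqrt(11).
Denominator becomes 171; numerator becomes -6*sqrt(286) - 6*sqrt(26) + 15*sqrt(11) + 165.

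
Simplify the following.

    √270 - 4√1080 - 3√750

-36*√30

√270 = 3*√30; 4√1080 = 24*√30; 3√750 = 15*√30
Combine: (3 - 24 - 15)·√30 = -36*√30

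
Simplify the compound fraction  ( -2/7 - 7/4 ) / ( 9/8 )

-38/21

Numerator: -2/7 - 7/4 = -57/28
Denominator: 9/8 = 9/8
Divide: (-57/28) · (8/9) = -38/21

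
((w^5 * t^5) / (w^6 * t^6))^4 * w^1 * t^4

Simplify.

w^(-3)

Inside the bracket: (w^-1) * (t^-1)
Raise to the power 4: (w^-4) * (t^-4)
Multiply by w^1 * t^4: add exponents.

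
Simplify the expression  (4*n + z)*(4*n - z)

(4*n)**2 - (z)**2 = 16*n**2 - z**2.

16*n**2 - z**2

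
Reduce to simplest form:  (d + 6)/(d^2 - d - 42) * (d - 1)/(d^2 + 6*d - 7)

1/(d^2 - 49)

Factor: d^2 - d - 42 = (d - 7)*(d + 6);  d^2 + 6*d - 7 = (d + 7)*(d - 1)
Cancel the common factors (d - 1), (d + 6).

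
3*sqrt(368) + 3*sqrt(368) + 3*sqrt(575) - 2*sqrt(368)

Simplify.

3*sqrt(368) = 12*sqrt(23); 3*sqrt(368) = 12*sqrt(23); 3*sqrt(575) = 15*sqrt(23); 2*sqrt(368) = 8*sqrt(23)
Combine: (12 + 12 + 15 - 8)·sqrt(23) = 31*sqrt(23)

31*sqrt(23)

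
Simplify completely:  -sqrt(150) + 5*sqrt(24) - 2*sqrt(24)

sqrt(6)

sqrt(150) = 5*sqrt(6); 5*sqrt(24) = 10*sqrt(6); 2*sqrt(24) = 4*sqrt(6)
Combine: (-5 + 10 - 4)·sqrt(6) = sqrt(6)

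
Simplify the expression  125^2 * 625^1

125^2 = 5^6; 625^1 = 5^4
Combine exponents: 5^10

5^10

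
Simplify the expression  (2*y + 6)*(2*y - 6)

4*y^2 - 36

Difference of squares with P = 2*y, Q = 6.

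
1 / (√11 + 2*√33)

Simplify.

Multiply numerator and denominator by -2*√33 + √11.
Denominator becomes -121; numerator becomes -2*√33 + √11.

(-√11 + 2*√33)/121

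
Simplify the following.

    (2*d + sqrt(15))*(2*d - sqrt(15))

4*d^2 - 15

Difference of squares with P = 2*d, Q = sqrt(15).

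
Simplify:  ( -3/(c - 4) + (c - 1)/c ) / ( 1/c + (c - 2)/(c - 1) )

(c³ - 9*c² + 12*c - 4)/(c³ - 5*c² + 3*c + 4)

Numerator: -3/(c - 4) + (c - 1)/c = (c² - 8*c + 4)/(c² - 4*c)
Denominator: 1/c + (c - 2)/(c - 1) = (c² - c - 1)/(c² - c)
Divide: ((c² - 8*c + 4)/(c² - 4*c)) · ((c² - c)/(c² - c - 1)) = (c³ - 9*c² + 12*c - 4)/(c³ - 5*c² + 3*c + 4)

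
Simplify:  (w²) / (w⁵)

w^(-3)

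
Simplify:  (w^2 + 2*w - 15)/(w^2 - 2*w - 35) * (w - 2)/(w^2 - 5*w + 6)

Factor: w^2 + 2*w - 15 = (w + 5)*(w - 3);  w^2 - 2*w - 35 = (w - 7)*(w + 5);  w^2 - 5*w + 6 = (w - 3)*(w - 2)
Cancel the common factors (w + 5), (w - 2), (w - 3).

1/(w - 7)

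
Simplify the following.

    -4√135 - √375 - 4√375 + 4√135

4√135 = 12*√15; √375 = 5*√15; 4√375 = 20*√15; 4√135 = 12*√15
Combine: (-12 - 5 - 20 + 12)·√15 = -25*√15

-25*√15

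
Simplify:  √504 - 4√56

√504 = 6*√14; 4√56 = 8*√14
Combine: (6 - 8)·√14 = -2*√14

-2*√14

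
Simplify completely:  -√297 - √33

√297 = 3*√33; √33 = √33
Combine: (-3 - 1)·√33 = -4*√33

-4*√33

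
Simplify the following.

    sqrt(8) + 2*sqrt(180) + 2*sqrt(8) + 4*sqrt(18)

18*sqrt(2) + 12*sqrt(5)

sqrt(8) = 2*sqrt(2); 2*sqrt(180) = 12*sqrt(5); 2*sqrt(8) = 4*sqrt(2); 4*sqrt(18) = 12*sqrt(2)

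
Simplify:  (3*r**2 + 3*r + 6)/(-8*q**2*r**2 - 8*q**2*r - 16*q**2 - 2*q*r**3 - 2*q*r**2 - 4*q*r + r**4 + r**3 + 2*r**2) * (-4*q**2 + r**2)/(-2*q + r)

Factor: 3*r**2 + 3*r + 6 = 3*(r**2 + r + 2);  -8*q**2*r**2 - 8*q**2*r - 16*q**2 - 2*q*r**3 - 2*q*r**2 - 4*q*r + r**4 + r**3 + 2*r**2 = (-4*q + r)*(r**2 + r + 2)*(2*q + r);  -4*q**2 + r**2 = (2*q + r)*(-2*q + r)
Cancel the common factors (r**2 + r + 2), (2*q + r), (-2*q + r).

-3/(4*q - r)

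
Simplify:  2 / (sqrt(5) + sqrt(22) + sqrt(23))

Group as (sqrt(22) + sqrt(23)) + sqrt(5); multiply by (sqrt(22) + sqrt(23)) - sqrt(5), then rationalise the remaining surd.

(-sqrt(2530) + 2*sqrt(23) + 3*sqrt(22) + 20*sqrt(5))/106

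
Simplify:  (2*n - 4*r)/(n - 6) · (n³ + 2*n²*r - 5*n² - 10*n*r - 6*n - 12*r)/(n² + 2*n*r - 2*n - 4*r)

Factor: 2*n - 4*r = 2·(n - 2*r);  n³ + 2*n²*r - 5*n² - 10*n*r - 6*n - 12*r = (n - 6)·(n + 1)·(n + 2*r);  n² + 2*n*r - 2*n - 4*r = (n - 2)·(n + 2*r)
Cancel the common factors (n + 2*r), (n - 6).

(2*n² - 4*n*r + 2*n - 4*r)/(n - 2)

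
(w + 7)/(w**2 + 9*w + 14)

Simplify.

Factor: w**2 + 9*w + 14 = (w + 7)*(w + 2)
Cancel the common factor (w + 7).

1/(w + 2)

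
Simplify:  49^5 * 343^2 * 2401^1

7^20

49^5 = 7^10; 343^2 = 7^6; 2401^1 = 7^4
Combine exponents: 7^20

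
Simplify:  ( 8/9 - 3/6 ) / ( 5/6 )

Numerator: 8/9 - 3/6 = 7/18
Denominator: 5/6 = 5/6
Divide: (7/18) · (6/5) = 7/15

7/15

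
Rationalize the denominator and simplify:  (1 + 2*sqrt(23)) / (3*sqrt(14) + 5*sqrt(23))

(-6*sqrt(322) - 3*sqrt(14) + 5*sqrt(23) + 230)/449

Multiply numerator and denominator by -3*sqrt(14) + 5*sqrt(23).
Denominator becomes 449; numerator becomes -6*sqrt(322) - 3*sqrt(14) + 5*sqrt(23) + 230.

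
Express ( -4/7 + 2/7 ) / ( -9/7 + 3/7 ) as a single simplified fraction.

Numerator: -4/7 + 2/7 = -2/7
Denominator: -9/7 + 3/7 = -6/7
Divide: (-2/7) · (-7/6) = 1/3

1/3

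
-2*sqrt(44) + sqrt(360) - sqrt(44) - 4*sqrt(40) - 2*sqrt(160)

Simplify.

2*sqrt(44) = 4*sqrt(11); sqrt(360) = 6*sqrt(10); sqrt(44) = 2*sqrt(11); 4*sqrt(40) = 8*sqrt(10); 2*sqrt(160) = 8*sqrt(10)

-10*sqrt(10) - 6*sqrt(11)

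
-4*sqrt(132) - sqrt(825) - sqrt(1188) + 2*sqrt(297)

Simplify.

-13*sqrt(33)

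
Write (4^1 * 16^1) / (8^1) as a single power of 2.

4^1 = 2^2; 16^1 = 2^4; 8^1 = 2^3
Combine exponents: 2^3

2^3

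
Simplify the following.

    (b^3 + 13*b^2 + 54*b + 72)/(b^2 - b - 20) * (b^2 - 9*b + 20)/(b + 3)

Factor: b^3 + 13*b^2 + 54*b + 72 = (b + 6)*(b + 3)*(b + 4);  b^2 - b - 20 = (b - 5)*(b + 4);  b^2 - 9*b + 20 = (b - 5)*(b - 4)
Cancel the common factors (b + 3), (b + 4), (b - 5).

b^2 + 2*b - 24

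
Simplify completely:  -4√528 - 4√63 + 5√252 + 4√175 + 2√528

-8*√33 + 38*√7

4√528 = 16*√33; 4√63 = 12*√7; 5√252 = 30*√7; 4√175 = 20*√7; 2√528 = 8*√33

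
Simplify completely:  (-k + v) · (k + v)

-k² + v²

Pair the conjugate factors: (v+k)(v-k) = -k² + v².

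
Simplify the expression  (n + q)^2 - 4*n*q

(n - q)^2

Expand the square and combine the 4*n*q term.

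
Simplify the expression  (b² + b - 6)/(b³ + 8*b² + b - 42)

1/(b + 7)

Factor: b² + b - 6 = (b + 3)·(b - 2);  b³ + 8*b² + b - 42 = (b + 3)·(b + 7)·(b - 2)
Cancel the common factors (b - 2), (b + 3).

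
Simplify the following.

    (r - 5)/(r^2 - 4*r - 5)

1/(r + 1)

Factor: r^2 - 4*r - 5 = (r + 1)*(r - 5)
Cancel the common factor (r - 5).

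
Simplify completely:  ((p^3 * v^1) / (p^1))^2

Inside the bracket: p^2 * v^1
Raise to the power 2: p^4 * v^2

p^4*v^2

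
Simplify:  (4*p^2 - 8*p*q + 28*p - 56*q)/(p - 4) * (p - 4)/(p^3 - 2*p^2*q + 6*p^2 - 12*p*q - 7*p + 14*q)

4/(p - 1)

Factor: 4*p^2 - 8*p*q + 28*p - 56*q = 4*(p + 7)*(p - 2*q);  p^3 - 2*p^2*q + 6*p^2 - 12*p*q - 7*p + 14*q = (p - 2*q)*(p - 1)*(p + 7)
Cancel the common factors (p - 2*q), (p - 4), (p + 7).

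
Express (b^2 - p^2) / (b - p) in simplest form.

b + p

b^2 - p^2 factors as -(-b + p)*(b + p).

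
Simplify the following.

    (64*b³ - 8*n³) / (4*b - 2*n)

Factor as (a-b)(a^2+ab+b^2) with a=(4*b), b=(2*n).

16*b² + 8*b*n + 4*n²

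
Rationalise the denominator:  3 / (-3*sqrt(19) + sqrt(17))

Multiply numerator and denominator by sqrt(17) + 3*sqrt(19).
Denominator becomes -154; numerator becomes 3*sqrt(17) + 9*sqrt(19).

(-9*sqrt(19) - 3*sqrt(17))/154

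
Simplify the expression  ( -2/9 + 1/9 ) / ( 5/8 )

-8/45

Numerator: -2/9 + 1/9 = -1/9
Denominator: 5/8 = 5/8
Divide: (-1/9) · (8/5) = -8/45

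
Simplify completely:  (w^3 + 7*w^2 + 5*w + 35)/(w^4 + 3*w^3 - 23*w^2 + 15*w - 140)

1/(w - 4)

Factor: w^3 + 7*w^2 + 5*w + 35 = (w + 7)*(w^2 + 5);  w^4 + 3*w^3 - 23*w^2 + 15*w - 140 = (w + 7)*(w - 4)*(w^2 + 5)
Cancel the common factors (w^2 + 5), (w + 7).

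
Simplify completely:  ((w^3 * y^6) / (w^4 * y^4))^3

y^6/w^3

Inside the bracket: (w^-1) * y^2
Raise to the power 3: (w^-3) * y^6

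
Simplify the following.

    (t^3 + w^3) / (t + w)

t^2 - t*w + w^2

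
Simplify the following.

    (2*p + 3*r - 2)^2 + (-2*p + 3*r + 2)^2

8*p^2 - 16*p + 18*r^2 + 8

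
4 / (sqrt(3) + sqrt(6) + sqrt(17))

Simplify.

Group as (sqrt(6) + sqrt(17)) + sqrt(3); multiply by (sqrt(6) + sqrt(17)) - sqrt(3), then rationalise the remaining surd.

-3*sqrt(34) - 4*sqrt(17) + 7*sqrt(6) + 10*sqrt(3)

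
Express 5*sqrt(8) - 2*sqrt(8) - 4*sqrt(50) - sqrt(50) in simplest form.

-19*sqrt(2)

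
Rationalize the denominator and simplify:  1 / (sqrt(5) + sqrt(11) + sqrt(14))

(-sqrt(770) + sqrt(14) + 4*sqrt(11) + 10*sqrt(5))/108

Group as (sqrt(5) + sqrt(11)) + sqrt(14); multiply by (sqrt(5) + sqrt(11)) - sqrt(14), then rationalise the remaining surd.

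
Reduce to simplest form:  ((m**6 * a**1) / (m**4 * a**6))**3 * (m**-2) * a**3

m**4/a**12

Inside the bracket: m**2 * (a**-5)
Raise to the power 3: m**6 * (a**-15)
Multiply by (m**-2) * a**3: add exponents.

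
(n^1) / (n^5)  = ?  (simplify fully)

Quotient: (n^-4)

n^(-4)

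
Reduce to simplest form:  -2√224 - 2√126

-14*√14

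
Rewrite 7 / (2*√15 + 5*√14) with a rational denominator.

Multiply numerator and denominator by -5*√14 + 2*√15.
Denominator becomes -290; numerator becomes -35*√14 + 14*√15.

(-14*√15 + 35*√14)/290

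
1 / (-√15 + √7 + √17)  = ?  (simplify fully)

Group as (√7 + √17) - √15; multiply by (√7 + √17) + √15, then rationalise the remaining surd.

(-9*√15 + 5*√17 + 25*√7 + 2*√1785)/395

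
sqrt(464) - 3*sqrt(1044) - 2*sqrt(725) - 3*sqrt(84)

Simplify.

sqrt(464) = 4*sqrt(29); 3*sqrt(1044) = 18*sqrt(29); 2*sqrt(725) = 10*sqrt(29); 3*sqrt(84) = 6*sqrt(21)

-24*sqrt(29) - 6*sqrt(21)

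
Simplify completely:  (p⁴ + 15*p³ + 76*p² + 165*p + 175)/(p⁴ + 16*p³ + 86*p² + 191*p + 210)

Factor: p⁴ + 15*p³ + 76*p² + 165*p + 175 = (p² + 3*p + 5)·(p + 5)·(p + 7);  p⁴ + 16*p³ + 86*p² + 191*p + 210 = (p + 6)·(p² + 3*p + 5)·(p + 7)
Cancel the common factors (p² + 3*p + 5), (p + 7).

(p + 5)/(p + 6)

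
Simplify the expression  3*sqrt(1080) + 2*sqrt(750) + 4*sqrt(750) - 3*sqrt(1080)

30*sqrt(30)

3*sqrt(1080) = 18*sqrt(30); 2*sqrt(750) = 10*sqrt(30); 4*sqrt(750) = 20*sqrt(30); 3*sqrt(1080) = 18*sqrt(30)
Combine: (18 + 10 + 20 - 18)·sqrt(30) = 30*sqrt(30)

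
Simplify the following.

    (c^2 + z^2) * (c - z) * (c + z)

c^4 - z^4

(c+z)(c-z) = c^2 - z^2; continue pairing.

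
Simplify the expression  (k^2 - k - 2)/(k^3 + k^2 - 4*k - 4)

1/(k + 2)

Factor: k^2 - k - 2 = (k - 2)*(k + 1);  k^3 + k^2 - 4*k - 4 = (k - 2)*(k + 1)*(k + 2)
Cancel the common factors (k + 1), (k - 2).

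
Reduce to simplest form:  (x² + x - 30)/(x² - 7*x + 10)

(x + 6)/(x - 2)

Factor: x² + x - 30 = (x - 5)·(x + 6);  x² - 7*x + 10 = (x - 2)·(x - 5)
Cancel the common factor (x - 5).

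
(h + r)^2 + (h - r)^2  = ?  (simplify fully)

2*h^2 + 2*r^2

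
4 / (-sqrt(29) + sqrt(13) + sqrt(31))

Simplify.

Group as (sqrt(13) + sqrt(31)) - sqrt(29); multiply by (sqrt(13) + sqrt(31)) + sqrt(29), then rationalise the remaining surd.

(-60*sqrt(29) + 44*sqrt(31) + 188*sqrt(13) + 8*sqrt(11687))/1387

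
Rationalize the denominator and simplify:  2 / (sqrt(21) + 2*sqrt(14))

(-2*sqrt(21) + 4*sqrt(14))/35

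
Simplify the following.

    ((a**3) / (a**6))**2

a**(-6)

Inside the bracket: (a**-3)
Raise to the power 2: (a**-6)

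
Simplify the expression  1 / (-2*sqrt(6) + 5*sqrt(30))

(2*sqrt(6) + 5*sqrt(30))/726

Multiply numerator and denominator by 2*sqrt(6) + 5*sqrt(30).
Denominator becomes 726; numerator becomes 2*sqrt(6) + 5*sqrt(30).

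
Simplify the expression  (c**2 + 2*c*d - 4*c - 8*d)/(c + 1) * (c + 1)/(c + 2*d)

Factor: c**2 + 2*c*d - 4*c - 8*d = (c - 4)*(c + 2*d)
Cancel the common factors (c + 1), (c + 2*d).

c - 4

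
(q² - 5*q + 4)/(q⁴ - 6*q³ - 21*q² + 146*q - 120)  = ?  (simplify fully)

1/(q² - q - 30)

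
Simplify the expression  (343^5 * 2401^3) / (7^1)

343^5 = 7^15; 2401^3 = 7^12; 7^1 = 7^1
Combine exponents: 7^26

7^26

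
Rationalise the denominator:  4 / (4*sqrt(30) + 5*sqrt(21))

(-16*sqrt(30) + 20*sqrt(21))/45

Multiply numerator and denominator by -5*sqrt(21) + 4*sqrt(30).
Denominator becomes -45; numerator becomes -20*sqrt(21) + 16*sqrt(30).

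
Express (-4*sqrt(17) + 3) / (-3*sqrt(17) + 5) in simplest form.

(11*sqrt(17) + 189)/128

Multiply numerator and denominator by 5 + 3*sqrt(17).
Denominator becomes -128; numerator becomes -189 - 11*sqrt(17).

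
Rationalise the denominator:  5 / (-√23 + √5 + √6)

Group as (√5 + √6) - √23; multiply by (√5 + √6) + √23, then rationalise the remaining surd.

(-30*√23 - 55*√6 - 60*√5 - 5*√690)/12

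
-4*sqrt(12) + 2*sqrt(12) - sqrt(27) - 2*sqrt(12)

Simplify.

4*sqrt(12) = 8*sqrt(3); 2*sqrt(12) = 4*sqrt(3); sqrt(27) = 3*sqrt(3); 2*sqrt(12) = 4*sqrt(3)
Combine: (-8 + 4 - 3 - 4)·sqrt(3) = -11*sqrt(3)

-11*sqrt(3)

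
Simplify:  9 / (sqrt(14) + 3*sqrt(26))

(-9*sqrt(14) + 27*sqrt(26))/220

Multiply numerator and denominator by -sqrt(14) + 3*sqrt(26).
Denominator becomes 220; numerator becomes -9*sqrt(14) + 27*sqrt(26).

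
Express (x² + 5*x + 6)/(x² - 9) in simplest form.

(x + 2)/(x - 3)

Factor: x² + 5*x + 6 = (x + 3)·(x + 2);  x² - 9 = (x + 3)·(x - 3)
Cancel the common factor (x + 3).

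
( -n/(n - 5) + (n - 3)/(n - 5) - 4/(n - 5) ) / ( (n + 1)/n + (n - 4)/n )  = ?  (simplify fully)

-7*n/(2*n^2 - 13*n + 15)

Numerator: -n/(n - 5) + (n - 3)/(n - 5) - 4/(n - 5) = -7/(n - 5)
Denominator: (n + 1)/n + (n - 4)/n = (2*n - 3)/n
Divide: (-7/(n - 5)) · (n/(2*n - 3)) = -7*n/(2*n^2 - 13*n + 15)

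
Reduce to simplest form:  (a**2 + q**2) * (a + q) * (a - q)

a**4 - q**4

Pair the conjugate factors: (a+q)(a-q) = a**2 - q**2, then repeat with the next factor.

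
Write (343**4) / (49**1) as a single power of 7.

7**10

343**4 = 7**12; 49**1 = 7**2
Combine exponents: 7**10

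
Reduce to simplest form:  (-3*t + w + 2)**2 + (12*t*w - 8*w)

(3*t + w - 2)**2

Expand the square and combine the (12*t*w - 8*w) term.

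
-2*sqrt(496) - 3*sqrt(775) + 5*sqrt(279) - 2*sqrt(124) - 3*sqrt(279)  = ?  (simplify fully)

2*sqrt(496) = 8*sqrt(31); 3*sqrt(775) = 15*sqrt(31); 5*sqrt(279) = 15*sqrt(31); 2*sqrt(124) = 4*sqrt(31); 3*sqrt(279) = 9*sqrt(31)
Combine: (-8 - 15 + 15 - 4 - 9)·sqrt(31) = -21*sqrt(31)

-21*sqrt(31)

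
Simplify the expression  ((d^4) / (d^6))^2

d^(-4)

Inside the bracket: (d^-2)
Raise to the power 2: (d^-4)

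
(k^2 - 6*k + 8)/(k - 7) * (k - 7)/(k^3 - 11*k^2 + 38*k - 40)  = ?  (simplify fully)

1/(k - 5)

Factor: k^2 - 6*k + 8 = (k - 4)*(k - 2);  k^3 - 11*k^2 + 38*k - 40 = (k - 4)*(k - 2)*(k - 5)
Cancel the common factors (k - 2), (k - 7), (k - 4).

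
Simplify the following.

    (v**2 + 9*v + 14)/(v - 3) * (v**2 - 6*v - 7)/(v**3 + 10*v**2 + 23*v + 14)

(v - 7)/(v - 3)

Factor: v**2 + 9*v + 14 = (v + 2)*(v + 7);  v**2 - 6*v - 7 = (v + 1)*(v - 7);  v**3 + 10*v**2 + 23*v + 14 = (v + 2)*(v + 7)*(v + 1)
Cancel the common factors (v + 1), (v + 7), (v + 2).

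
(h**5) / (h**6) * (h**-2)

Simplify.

h**(-3)

Quotient: (h**-1)
Multiply by (h**-2): add exponents.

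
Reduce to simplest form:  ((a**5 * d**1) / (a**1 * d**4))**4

Inside the bracket: a**4 * (d**-3)
Raise to the power 4: a**16 * (d**-12)

a**16/d**12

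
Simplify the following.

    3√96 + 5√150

37*√6

3√96 = 12*√6; 5√150 = 25*√6
Combine: (12 + 25)·√6 = 37*√6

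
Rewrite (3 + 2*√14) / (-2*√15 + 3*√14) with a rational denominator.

Multiply numerator and denominator by 2*√15 + 3*√14.
Denominator becomes 66; numerator becomes 6*√15 + 9*√14 + 4*√210 + 84.

(6*√15 + 9*√14 + 4*√210 + 84)/66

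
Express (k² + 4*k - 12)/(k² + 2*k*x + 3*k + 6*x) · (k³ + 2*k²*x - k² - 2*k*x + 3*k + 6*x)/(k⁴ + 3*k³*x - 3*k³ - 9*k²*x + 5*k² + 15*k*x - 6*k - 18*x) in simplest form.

Factor: k² + 4*k - 12 = (k + 6)·(k - 2);  k² + 2*k*x + 3*k + 6*x = (k + 3)·(k + 2*x);  k³ + 2*k²*x - k² - 2*k*x + 3*k + 6*x = (k + 2*x)·(k² - k + 3);  k⁴ + 3*k³*x - 3*k³ - 9*k²*x + 5*k² + 15*k*x - 6*k - 18*x = (k² - k + 3)·(k - 2)·(k + 3*x)
Cancel the common factors (k² - k + 3), (k + 2*x), (k - 2).

(k + 6)/(k² + 3*k*x + 3*k + 9*x)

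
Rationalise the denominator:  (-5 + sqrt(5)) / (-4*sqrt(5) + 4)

sqrt(5)/4

Multiply numerator and denominator by 4 + 4*sqrt(5).
Denominator becomes -64; numerator becomes -16*sqrt(5).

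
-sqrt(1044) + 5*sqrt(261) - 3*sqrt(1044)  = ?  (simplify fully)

-9*sqrt(29)

sqrt(1044) = 6*sqrt(29); 5*sqrt(261) = 15*sqrt(29); 3*sqrt(1044) = 18*sqrt(29)
Combine: (-6 + 15 - 18)·sqrt(29) = -9*sqrt(29)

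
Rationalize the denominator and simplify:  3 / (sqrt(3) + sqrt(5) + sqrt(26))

(-12*sqrt(5) - 14*sqrt(3) + sqrt(390) + 9*sqrt(26))/44

Group as (sqrt(5) + sqrt(26)) + sqrt(3); multiply by (sqrt(5) + sqrt(26)) - sqrt(3), then rationalise the remaining surd.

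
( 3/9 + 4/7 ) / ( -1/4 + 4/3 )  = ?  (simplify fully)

76/91

Numerator: 3/9 + 4/7 = 19/21
Denominator: -1/4 + 4/3 = 13/12
Divide: (19/21) · (12/13) = 76/91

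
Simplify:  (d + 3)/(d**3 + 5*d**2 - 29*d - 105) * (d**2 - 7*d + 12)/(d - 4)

(d - 3)/(d**2 + 2*d - 35)

Factor: d**3 + 5*d**2 - 29*d - 105 = (d - 5)*(d + 3)*(d + 7);  d**2 - 7*d + 12 = (d - 4)*(d - 3)
Cancel the common factors (d + 3), (d - 4).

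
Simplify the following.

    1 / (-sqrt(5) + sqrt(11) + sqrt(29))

Group as (sqrt(11) + sqrt(29)) - sqrt(5); multiply by (sqrt(11) + sqrt(29)) + sqrt(5), then rationalise the remaining surd.

(-35*sqrt(5) - 13*sqrt(29) + 23*sqrt(11) + 2*sqrt(1595))/51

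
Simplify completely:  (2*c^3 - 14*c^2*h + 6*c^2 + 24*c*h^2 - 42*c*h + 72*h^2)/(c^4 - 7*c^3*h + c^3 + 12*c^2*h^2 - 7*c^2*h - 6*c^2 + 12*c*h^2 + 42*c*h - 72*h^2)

2/(c - 2)

Factor: 2*c^3 - 14*c^2*h + 6*c^2 + 24*c*h^2 - 42*c*h + 72*h^2 = 2*(c - 3*h)*(c - 4*h)*(c + 3);  c^4 - 7*c^3*h + c^3 + 12*c^2*h^2 - 7*c^2*h - 6*c^2 + 12*c*h^2 + 42*c*h - 72*h^2 = (c - 2)*(c + 3)*(c - 3*h)*(c - 4*h)
Cancel the common factors (c - 4*h), (c - 3*h), (c + 3).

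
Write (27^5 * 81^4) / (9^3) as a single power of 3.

3^25

27^5 = 3^15; 81^4 = 3^16; 9^3 = 3^6
Combine exponents: 3^25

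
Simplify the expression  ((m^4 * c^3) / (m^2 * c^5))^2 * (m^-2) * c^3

Inside the bracket: m^2 * (c^-2)
Raise to the power 2: m^4 * (c^-4)
Multiply by (m^-2) * c^3: add exponents.

m^2/c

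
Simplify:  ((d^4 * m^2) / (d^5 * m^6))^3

1/(d^3*m^12)

Inside the bracket: (d^-1) * (m^-4)
Raise to the power 3: (d^-3) * (m^-12)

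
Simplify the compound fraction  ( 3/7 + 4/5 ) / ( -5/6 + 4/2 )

258/245

Numerator: 3/7 + 4/5 = 43/35
Denominator: -5/6 + 4/2 = 7/6
Divide: (43/35) · (6/7) = 258/245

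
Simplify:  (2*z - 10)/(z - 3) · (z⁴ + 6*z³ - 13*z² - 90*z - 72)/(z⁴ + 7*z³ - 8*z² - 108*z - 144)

(2*z² - 8*z - 10)/(z² - z - 6)

Factor: 2*z - 10 = 2·(z - 5);  z⁴ + 6*z³ - 13*z² - 90*z - 72 = (z - 4)·(z + 6)·(z + 3)·(z + 1);  z⁴ + 7*z³ - 8*z² - 108*z - 144 = (z - 4)·(z + 3)·(z + 2)·(z + 6)
Cancel the common factors (z + 3), (z + 6), (z - 4).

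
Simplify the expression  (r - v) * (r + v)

r^2 - v^2

(r+v)(r-v) = r^2 - v^2.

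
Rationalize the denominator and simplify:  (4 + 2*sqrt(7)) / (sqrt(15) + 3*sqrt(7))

(-sqrt(105) - 2*sqrt(15) + 6*sqrt(7) + 21)/24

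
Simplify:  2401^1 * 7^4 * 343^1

7^11

2401^1 = 7^4; 7^4 = 7^4; 343^1 = 7^3
Combine exponents: 7^11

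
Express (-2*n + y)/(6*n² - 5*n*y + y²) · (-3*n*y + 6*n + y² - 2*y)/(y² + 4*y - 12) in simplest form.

1/(y + 6)

Factor: 6*n² - 5*n*y + y² = (-2*n + y)·(-3*n + y);  -3*n*y + 6*n + y² - 2*y = (-3*n + y)·(y - 2);  y² + 4*y - 12 = (y + 6)·(y - 2)
Cancel the common factors (-2*n + y), (y - 2), (-3*n + y).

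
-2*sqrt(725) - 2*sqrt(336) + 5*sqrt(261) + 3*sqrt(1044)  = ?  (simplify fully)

-8*sqrt(21) + 23*sqrt(29)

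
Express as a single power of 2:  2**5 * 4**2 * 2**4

2**13

2**5 = 2**5; 4**2 = 2**4; 2**4 = 2**4
Combine exponents: 2**13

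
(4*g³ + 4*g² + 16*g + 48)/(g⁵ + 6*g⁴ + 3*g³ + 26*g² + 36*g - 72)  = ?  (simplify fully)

Factor: 4*g³ + 4*g² + 16*g + 48 = 4·(g + 2)·(g² - g + 6);  g⁵ + 6*g⁴ + 3*g³ + 26*g² + 36*g - 72 = (g + 6)·(g² - g + 6)·(g - 1)·(g + 2)
Cancel the common factors (g² - g + 6), (g + 2).

4/(g² + 5*g - 6)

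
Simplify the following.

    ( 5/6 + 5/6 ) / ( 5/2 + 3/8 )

Numerator: 5/6 + 5/6 = 5/3
Denominator: 5/2 + 3/8 = 23/8
Divide: (5/3) · (8/23) = 40/69

40/69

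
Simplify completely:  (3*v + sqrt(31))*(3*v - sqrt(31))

9*v**2 - 31

(3*v)**2 - (sqrt(31))**2 = 9*v**2 - 31.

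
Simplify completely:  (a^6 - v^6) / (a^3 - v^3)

Factor a^6 - v^6 and cancel (a^3 - v^3).

a^3 + v^3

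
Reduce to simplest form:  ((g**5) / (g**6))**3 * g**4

g

Inside the bracket: (g**-1)
Raise to the power 3: (g**-3)
Multiply by g**4: add exponents.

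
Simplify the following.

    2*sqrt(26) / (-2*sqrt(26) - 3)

(-104 + 6*sqrt(26))/95

Multiply numerator and denominator by -3 + 2*sqrt(26).
Denominator becomes -95; numerator becomes -6*sqrt(26) + 104.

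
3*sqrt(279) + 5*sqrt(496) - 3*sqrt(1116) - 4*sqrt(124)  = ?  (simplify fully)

3*sqrt(31)

3*sqrt(279) = 9*sqrt(31); 5*sqrt(496) = 20*sqrt(31); 3*sqrt(1116) = 18*sqrt(31); 4*sqrt(124) = 8*sqrt(31)
Combine: (9 + 20 - 18 - 8)·sqrt(31) = 3*sqrt(31)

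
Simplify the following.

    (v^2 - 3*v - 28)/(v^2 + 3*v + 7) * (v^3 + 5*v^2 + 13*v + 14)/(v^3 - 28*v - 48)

(v - 7)/(v - 6)

Factor: v^2 - 3*v - 28 = (v - 7)*(v + 4);  v^3 + 5*v^2 + 13*v + 14 = (v + 2)*(v^2 + 3*v + 7);  v^3 - 28*v - 48 = (v + 2)*(v + 4)*(v - 6)
Cancel the common factors (v^2 + 3*v + 7), (v + 2), (v + 4).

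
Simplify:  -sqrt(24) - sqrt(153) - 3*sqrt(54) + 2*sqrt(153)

-11*sqrt(6) + 3*sqrt(17)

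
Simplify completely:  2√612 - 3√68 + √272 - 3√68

2√612 = 12*√17; 3√68 = 6*√17; √272 = 4*√17; 3√68 = 6*√17
Combine: (12 - 6 + 4 - 6)·√17 = 4*√17

4*√17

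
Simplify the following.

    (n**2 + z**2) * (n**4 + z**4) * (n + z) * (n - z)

n**8 - z**8

Pair the conjugate factors: (n+z)(n-z) = n**2 - z**2, then repeat with the next factor.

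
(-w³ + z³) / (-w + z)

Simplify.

w² + w*z + z²

Factor as (a-b)(a^2+ab+b^2) with a=z, b=w.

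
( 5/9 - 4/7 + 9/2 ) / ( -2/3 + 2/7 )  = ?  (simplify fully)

-565/48

Numerator: 5/9 - 4/7 + 9/2 = 565/126
Denominator: -2/3 + 2/7 = -8/21
Divide: (565/126) · (-21/8) = -565/48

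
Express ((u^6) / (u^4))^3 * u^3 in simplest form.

u^9

Inside the bracket: u^2
Raise to the power 3: u^6
Multiply by u^3: add exponents.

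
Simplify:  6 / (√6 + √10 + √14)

(-6*√210 + 3*√14 + 15*√10 + 27*√6)/59

Group as (√10 + √14) + √6; multiply by (√10 + √14) - √6, then rationalise the remaining surd.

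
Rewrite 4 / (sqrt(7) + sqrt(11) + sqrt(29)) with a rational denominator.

Group as (sqrt(7) + sqrt(29)) + sqrt(11); multiply by (sqrt(7) + sqrt(29)) - sqrt(11), then rationalise the remaining surd.

(-8*sqrt(2233) - 44*sqrt(29) + 100*sqrt(11) + 132*sqrt(7))/187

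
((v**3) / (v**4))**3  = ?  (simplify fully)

v**(-3)

Inside the bracket: (v**-1)
Raise to the power 3: (v**-3)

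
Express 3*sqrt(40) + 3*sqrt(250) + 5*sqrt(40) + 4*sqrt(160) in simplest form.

3*sqrt(40) = 6*sqrt(10); 3*sqrt(250) = 15*sqrt(10); 5*sqrt(40) = 10*sqrt(10); 4*sqrt(160) = 16*sqrt(10)
Combine: (6 + 15 + 10 + 16)·sqrt(10) = 47*sqrt(10)

47*sqrt(10)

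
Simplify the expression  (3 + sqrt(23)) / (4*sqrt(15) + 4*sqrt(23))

(-sqrt(345) - 3*sqrt(15) + 3*sqrt(23) + 23)/32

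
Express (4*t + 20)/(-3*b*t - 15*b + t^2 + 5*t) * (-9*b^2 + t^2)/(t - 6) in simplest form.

Factor: 4*t + 20 = 4*(t + 5);  -3*b*t - 15*b + t^2 + 5*t = (t + 5)*(-3*b + t);  -9*b^2 + t^2 = (3*b + t)*(-3*b + t)
Cancel the common factors (-3*b + t), (t + 5).

(12*b + 4*t)/(t - 6)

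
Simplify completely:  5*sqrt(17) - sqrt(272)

sqrt(17)

5*sqrt(17) = 5*sqrt(17); sqrt(272) = 4*sqrt(17)
Combine: (5 - 4)·sqrt(17) = sqrt(17)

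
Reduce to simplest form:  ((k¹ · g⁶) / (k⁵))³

Inside the bracket: (k^-4) · g⁶
Raise to the power 3: (k^-12) · g^18

g^18/k^12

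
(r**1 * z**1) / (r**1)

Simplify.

z

Quotient: z**1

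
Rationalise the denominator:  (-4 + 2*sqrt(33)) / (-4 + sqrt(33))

Multiply numerator and denominator by -sqrt(33) - 4.
Denominator becomes -17; numerator becomes -50 - 4*sqrt(33).

(4*sqrt(33) + 50)/17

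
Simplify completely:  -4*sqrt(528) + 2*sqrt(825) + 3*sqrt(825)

4*sqrt(528) = 16*sqrt(33); 2*sqrt(825) = 10*sqrt(33); 3*sqrt(825) = 15*sqrt(33)
Combine: (-16 + 10 + 15)·sqrt(33) = 9*sqrt(33)

9*sqrt(33)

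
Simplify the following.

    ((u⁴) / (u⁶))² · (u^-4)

Inside the bracket: (u^-2)
Raise to the power 2: (u^-4)
Multiply by (u^-4): add exponents.

u^(-8)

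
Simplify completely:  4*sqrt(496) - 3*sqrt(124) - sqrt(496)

6*sqrt(31)

4*sqrt(496) = 16*sqrt(31); 3*sqrt(124) = 6*sqrt(31); sqrt(496) = 4*sqrt(31)
Combine: (16 - 6 - 4)·sqrt(31) = 6*sqrt(31)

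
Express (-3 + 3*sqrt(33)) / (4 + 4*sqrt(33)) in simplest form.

Multiply numerator and denominator by -4*sqrt(33) + 4.
Denominator becomes -512; numerator becomes -408 + 24*sqrt(33).

(-3*sqrt(33) + 51)/64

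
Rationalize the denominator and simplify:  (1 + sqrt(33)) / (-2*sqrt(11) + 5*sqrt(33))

(2*sqrt(11) + 5*sqrt(33) + 22*sqrt(3) + 165)/781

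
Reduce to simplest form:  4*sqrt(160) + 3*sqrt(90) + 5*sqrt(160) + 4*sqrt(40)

53*sqrt(10)

4*sqrt(160) = 16*sqrt(10); 3*sqrt(90) = 9*sqrt(10); 5*sqrt(160) = 20*sqrt(10); 4*sqrt(40) = 8*sqrt(10)
Combine: (16 + 9 + 20 + 8)·sqrt(10) = 53*sqrt(10)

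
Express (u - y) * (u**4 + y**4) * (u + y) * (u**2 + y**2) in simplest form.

(u+y)(u-y) = u**2 - y**2; continue pairing.

u**8 - y**8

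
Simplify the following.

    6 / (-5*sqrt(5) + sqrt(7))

(-15*sqrt(5) - 3*sqrt(7))/59

Multiply numerator and denominator by sqrt(7) + 5*sqrt(5).
Denominator becomes -118; numerator becomes 6*sqrt(7) + 30*sqrt(5).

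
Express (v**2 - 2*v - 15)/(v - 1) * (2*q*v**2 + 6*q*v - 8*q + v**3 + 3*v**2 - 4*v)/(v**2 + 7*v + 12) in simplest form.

Factor: v**2 - 2*v - 15 = (v - 5)*(v + 3);  2*q*v**2 + 6*q*v - 8*q + v**3 + 3*v**2 - 4*v = (v - 1)*(v + 4)*(2*q + v);  v**2 + 7*v + 12 = (v + 4)*(v + 3)
Cancel the common factors (v - 1), (v + 4), (v + 3).

2*q*v - 10*q + v**2 - 5*v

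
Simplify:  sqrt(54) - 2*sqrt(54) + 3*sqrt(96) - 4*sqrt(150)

sqrt(54) = 3*sqrt(6); 2*sqrt(54) = 6*sqrt(6); 3*sqrt(96) = 12*sqrt(6); 4*sqrt(150) = 20*sqrt(6)

-11*sqrt(6)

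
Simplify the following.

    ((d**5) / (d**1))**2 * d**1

d**9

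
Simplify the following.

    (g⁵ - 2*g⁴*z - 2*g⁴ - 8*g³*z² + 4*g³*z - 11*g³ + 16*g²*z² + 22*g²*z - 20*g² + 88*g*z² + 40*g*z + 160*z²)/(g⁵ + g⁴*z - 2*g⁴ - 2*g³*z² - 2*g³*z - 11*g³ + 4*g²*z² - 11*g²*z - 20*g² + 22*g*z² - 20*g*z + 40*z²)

(-g + 4*z)/(-g + z)

Factor: g⁵ - 2*g⁴*z - 2*g⁴ - 8*g³*z² + 4*g³*z - 11*g³ + 16*g²*z² + 22*g²*z - 20*g² + 88*g*z² + 40*g*z + 160*z² = (g - 4*z)·(g - 5)·(g + 2*z)·(g² + 3*g + 4);  g⁵ + g⁴*z - 2*g⁴ - 2*g³*z² - 2*g³*z - 11*g³ + 4*g²*z² - 11*g²*z - 20*g² + 22*g*z² - 20*g*z + 40*z² = (g + 2*z)·(g - z)·(g - 5)·(g² + 3*g + 4)
Cancel the common factors (g² + 3*g + 4), (g + 2*z), (g - 5).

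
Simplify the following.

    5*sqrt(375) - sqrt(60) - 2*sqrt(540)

11*sqrt(15)

5*sqrt(375) = 25*sqrt(15); sqrt(60) = 2*sqrt(15); 2*sqrt(540) = 12*sqrt(15)
Combine: (25 - 2 - 12)·sqrt(15) = 11*sqrt(15)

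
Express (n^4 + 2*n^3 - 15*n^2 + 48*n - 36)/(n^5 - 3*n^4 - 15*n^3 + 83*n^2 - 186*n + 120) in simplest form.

Factor: n^4 + 2*n^3 - 15*n^2 + 48*n - 36 = (n^2 - 3*n + 6)*(n - 1)*(n + 6);  n^5 - 3*n^4 - 15*n^3 + 83*n^2 - 186*n + 120 = (n - 4)*(n^2 - 3*n + 6)*(n - 1)*(n + 5)
Cancel the common factors (n^2 - 3*n + 6), (n - 1).

(n + 6)/(n^2 + n - 20)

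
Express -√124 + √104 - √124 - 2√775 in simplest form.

-14*√31 + 2*√26

√124 = 2*√31; √104 = 2*√26; √124 = 2*√31; 2√775 = 10*√31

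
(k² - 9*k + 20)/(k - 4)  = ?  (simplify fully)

k - 5

Factor: k² - 9*k + 20 = (k - 5)·(k - 4)
Cancel the common factor (k - 4).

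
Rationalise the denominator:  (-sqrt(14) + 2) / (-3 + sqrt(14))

(-8 - sqrt(14))/5

Multiply numerator and denominator by -sqrt(14) - 3.
Denominator becomes -5; numerator becomes sqrt(14) + 8.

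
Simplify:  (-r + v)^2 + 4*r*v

(r + v)^2

Expand the square and combine the 4*r*v term.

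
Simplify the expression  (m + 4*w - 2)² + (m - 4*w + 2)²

Binomially expand both and collect terms in m, (4*w - 2).

2*m² + 32*w² - 32*w + 8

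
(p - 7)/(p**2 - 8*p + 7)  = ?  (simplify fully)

1/(p - 1)

Factor: p**2 - 8*p + 7 = (p - 1)*(p - 7)
Cancel the common factor (p - 7).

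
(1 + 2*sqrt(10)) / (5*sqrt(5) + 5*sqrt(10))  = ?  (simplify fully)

(-10*sqrt(2) - sqrt(5) + sqrt(10) + 20)/25

Multiply numerator and denominator by -5*sqrt(5) + 5*sqrt(10).
Denominator becomes 125; numerator becomes -50*sqrt(2) - 5*sqrt(5) + 5*sqrt(10) + 100.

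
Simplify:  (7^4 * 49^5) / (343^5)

7^4 = 7^4; 49^5 = 7^10; 343^5 = 7^15
Combine exponents: 7^(-1)

7^(-1)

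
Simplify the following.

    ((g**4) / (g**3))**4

g**4

Inside the bracket: g**1
Raise to the power 4: g**4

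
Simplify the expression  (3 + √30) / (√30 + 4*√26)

Multiply numerator and denominator by -4*√26 + √30.
Denominator becomes -386; numerator becomes -8*√195 - 12*√26 + 3*√30 + 30.

(-30 - 3*√30 + 12*√26 + 8*√195)/386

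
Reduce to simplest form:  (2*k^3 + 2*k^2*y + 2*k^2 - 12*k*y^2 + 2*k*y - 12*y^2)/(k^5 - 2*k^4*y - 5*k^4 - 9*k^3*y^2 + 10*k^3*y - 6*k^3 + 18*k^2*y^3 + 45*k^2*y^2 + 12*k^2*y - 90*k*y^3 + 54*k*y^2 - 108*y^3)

Factor: 2*k^3 + 2*k^2*y + 2*k^2 - 12*k*y^2 + 2*k*y - 12*y^2 = 2*(k - 2*y)*(k + 1)*(k + 3*y);  k^5 - 2*k^4*y - 5*k^4 - 9*k^3*y^2 + 10*k^3*y - 6*k^3 + 18*k^2*y^3 + 45*k^2*y^2 + 12*k^2*y - 90*k*y^3 + 54*k*y^2 - 108*y^3 = (k - 6)*(k + 3*y)*(k + 1)*(k - 2*y)*(k - 3*y)
Cancel the common factors (k + 3*y), (k - 2*y), (k + 1).

-2/(-k^2 + 3*k*y + 6*k - 18*y)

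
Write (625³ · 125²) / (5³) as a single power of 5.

5^15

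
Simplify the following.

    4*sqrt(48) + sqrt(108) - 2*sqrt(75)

12*sqrt(3)

4*sqrt(48) = 16*sqrt(3); sqrt(108) = 6*sqrt(3); 2*sqrt(75) = 10*sqrt(3)
Combine: (16 + 6 - 10)·sqrt(3) = 12*sqrt(3)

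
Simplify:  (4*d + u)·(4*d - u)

Difference of squares with P = 4*d, Q = u.

16*d² - u²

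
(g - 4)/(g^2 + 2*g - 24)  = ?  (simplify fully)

Factor: g^2 + 2*g - 24 = (g + 6)*(g - 4)
Cancel the common factor (g - 4).

1/(g + 6)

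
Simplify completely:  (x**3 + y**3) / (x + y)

Apply the sum-of-cubes factorisation and cancel (x + y).

x**2 - x*y + y**2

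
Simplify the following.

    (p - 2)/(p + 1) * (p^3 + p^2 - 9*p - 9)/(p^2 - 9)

p - 2

Factor: p^3 + p^2 - 9*p - 9 = (p + 3)*(p - 3)*(p + 1);  p^2 - 9 = (p - 3)*(p + 3)
Cancel the common factors (p + 1), (p - 3), (p + 3).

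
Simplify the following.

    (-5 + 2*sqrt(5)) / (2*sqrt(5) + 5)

Multiply numerator and denominator by -2*sqrt(5) + 5.
Denominator becomes 5; numerator becomes -45 + 20*sqrt(5).

-9 + 4*sqrt(5)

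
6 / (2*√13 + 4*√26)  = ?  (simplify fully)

Multiply numerator and denominator by -2*√13 + 4*√26.
Denominator becomes 364; numerator becomes -12*√13 + 24*√26.

(-3*√13 + 6*√26)/91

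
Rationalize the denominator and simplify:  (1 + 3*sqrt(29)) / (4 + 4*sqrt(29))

Multiply numerator and denominator by -4*sqrt(29) + 4.
Denominator becomes -448; numerator becomes -344 + 8*sqrt(29).

(-sqrt(29) + 43)/56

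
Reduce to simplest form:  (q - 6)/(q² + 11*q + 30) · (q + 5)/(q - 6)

Factor: q² + 11*q + 30 = (q + 5)·(q + 6)
Cancel the common factors (q + 5), (q - 6).

1/(q + 6)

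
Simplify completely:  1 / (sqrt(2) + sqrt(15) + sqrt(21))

Group as (sqrt(2) + sqrt(21)) + sqrt(15); multiply by (sqrt(2) + sqrt(21)) - sqrt(15), then rationalise the remaining surd.

(-3*sqrt(70) - 2*sqrt(21) + 4*sqrt(15) + 17*sqrt(2))/52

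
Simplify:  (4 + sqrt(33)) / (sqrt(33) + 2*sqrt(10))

(-33 - 4*sqrt(33) + 8*sqrt(10) + 2*sqrt(330))/7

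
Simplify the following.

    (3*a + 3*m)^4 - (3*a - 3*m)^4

Binomially expand both and collect terms in (3*a), (3*m).

648*a*m*(a^2 + m^2)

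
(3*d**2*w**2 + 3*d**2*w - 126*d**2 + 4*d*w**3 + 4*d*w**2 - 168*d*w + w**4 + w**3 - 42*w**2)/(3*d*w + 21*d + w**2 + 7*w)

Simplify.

d*w - 6*d + w**2 - 6*w

Factor: 3*d**2*w**2 + 3*d**2*w - 126*d**2 + 4*d*w**3 + 4*d*w**2 - 168*d*w + w**4 + w**3 - 42*w**2 = (3*d + w)*(w + 7)*(d + w)*(w - 6);  3*d*w + 21*d + w**2 + 7*w = (w + 7)*(3*d + w)
Cancel the common factors (3*d + w), (w + 7).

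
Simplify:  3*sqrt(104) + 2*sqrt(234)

12*sqrt(26)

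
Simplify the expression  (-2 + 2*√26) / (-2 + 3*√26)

Multiply numerator and denominator by -3*√26 - 2.
Denominator becomes -230; numerator becomes -152 + 2*√26.

(-√26 + 76)/115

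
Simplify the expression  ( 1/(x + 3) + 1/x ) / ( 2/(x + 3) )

(2*x + 3)/(2*x)

Numerator: 1/(x + 3) + 1/x = (2*x + 3)/(x**2 + 3*x)
Denominator: 2/(x + 3) = 2/(x + 3)
Divide: ((2*x + 3)/(x**2 + 3*x)) · (x/2 + 3/2) = (2*x + 3)/(2*x)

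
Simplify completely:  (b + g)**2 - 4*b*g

(b - g)**2

After expansion: b**2 - 2*b*g + g**2 — a perfect-square trinomial.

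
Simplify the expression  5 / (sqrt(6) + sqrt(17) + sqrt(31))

Group as (sqrt(6) + sqrt(17)) + sqrt(31); multiply by (sqrt(6) + sqrt(17)) - sqrt(31), then rationalise the remaining surd.

(-5*sqrt(3162) - 20*sqrt(31) + 50*sqrt(17) + 105*sqrt(6))/172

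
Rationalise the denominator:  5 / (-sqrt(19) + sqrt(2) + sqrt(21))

Group as (sqrt(2) + sqrt(21)) - sqrt(19); multiply by (sqrt(2) + sqrt(21)) + sqrt(19), then rationalise the remaining surd.

(-10*sqrt(19) + 95*sqrt(2) + 5*sqrt(798))/76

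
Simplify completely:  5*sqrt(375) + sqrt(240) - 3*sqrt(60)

23*sqrt(15)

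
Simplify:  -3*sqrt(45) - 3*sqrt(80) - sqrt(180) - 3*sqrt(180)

-45*sqrt(5)

3*sqrt(45) = 9*sqrt(5); 3*sqrt(80) = 12*sqrt(5); sqrt(180) = 6*sqrt(5); 3*sqrt(180) = 18*sqrt(5)
Combine: (-9 - 12 - 6 - 18)·sqrt(5) = -45*sqrt(5)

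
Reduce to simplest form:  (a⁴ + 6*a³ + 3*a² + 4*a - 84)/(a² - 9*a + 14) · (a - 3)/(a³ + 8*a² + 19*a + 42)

(a - 3)/(a - 7)

Factor: a⁴ + 6*a³ + 3*a² + 4*a - 84 = (a² + 2*a + 7)·(a - 2)·(a + 6);  a² - 9*a + 14 = (a - 7)·(a - 2);  a³ + 8*a² + 19*a + 42 = (a² + 2*a + 7)·(a + 6)
Cancel the common factors (a² + 2*a + 7), (a - 2), (a + 6).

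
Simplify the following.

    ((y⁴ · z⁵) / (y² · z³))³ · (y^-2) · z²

y⁴*z⁸

Inside the bracket: y² · z²
Raise to the power 3: y⁶ · z⁶
Multiply by (y^-2) · z²: add exponents.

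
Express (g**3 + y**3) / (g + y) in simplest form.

Factor as (a+b)(a**2-ab+b**2) with a=y, b=g.

g**2 - g*y + y**2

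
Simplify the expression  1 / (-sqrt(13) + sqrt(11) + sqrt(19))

Group as (sqrt(11) + sqrt(19)) - sqrt(13); multiply by (sqrt(11) + sqrt(19)) + sqrt(13), then rationalise the remaining surd.

(-17*sqrt(13) + 5*sqrt(19) + 21*sqrt(11) + 2*sqrt(2717))/547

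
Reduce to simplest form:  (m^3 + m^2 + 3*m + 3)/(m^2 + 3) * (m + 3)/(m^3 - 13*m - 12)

1/(m - 4)

Factor: m^3 + m^2 + 3*m + 3 = (m^2 + 3)*(m + 1);  m^3 - 13*m - 12 = (m + 1)*(m - 4)*(m + 3)
Cancel the common factors (m^2 + 3), (m + 3), (m + 1).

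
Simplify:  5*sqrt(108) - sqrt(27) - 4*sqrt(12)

19*sqrt(3)

5*sqrt(108) = 30*sqrt(3); sqrt(27) = 3*sqrt(3); 4*sqrt(12) = 8*sqrt(3)
Combine: (30 - 3 - 8)·sqrt(3) = 19*sqrt(3)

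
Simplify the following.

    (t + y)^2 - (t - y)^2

4*t*y

Binomially expand both and collect terms in t, y.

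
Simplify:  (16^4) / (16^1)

16^4 = 2^16; 16^1 = 2^4
Combine exponents: 2^12

2^12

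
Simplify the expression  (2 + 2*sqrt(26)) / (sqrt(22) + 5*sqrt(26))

Multiply numerator and denominator by -sqrt(22) + 5*sqrt(26).
Denominator becomes 628; numerator becomes -4*sqrt(143) - 2*sqrt(22) + 10*sqrt(26) + 260.

(-2*sqrt(143) - sqrt(22) + 5*sqrt(26) + 130)/314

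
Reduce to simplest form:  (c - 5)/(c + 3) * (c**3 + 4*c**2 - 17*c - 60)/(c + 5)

c**2 - 9*c + 20

Factor: c**3 + 4*c**2 - 17*c - 60 = (c + 3)*(c - 4)*(c + 5)
Cancel the common factors (c + 5), (c + 3).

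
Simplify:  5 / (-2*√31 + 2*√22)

Multiply numerator and denominator by 2*√22 + 2*√31.
Denominator becomes -36; numerator becomes 10*√22 + 10*√31.

(-5*√31 - 5*√22)/18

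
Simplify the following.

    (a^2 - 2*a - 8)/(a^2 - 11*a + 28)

(a + 2)/(a - 7)

Factor: a^2 - 2*a - 8 = (a + 2)*(a - 4);  a^2 - 11*a + 28 = (a - 7)*(a - 4)
Cancel the common factor (a - 4).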